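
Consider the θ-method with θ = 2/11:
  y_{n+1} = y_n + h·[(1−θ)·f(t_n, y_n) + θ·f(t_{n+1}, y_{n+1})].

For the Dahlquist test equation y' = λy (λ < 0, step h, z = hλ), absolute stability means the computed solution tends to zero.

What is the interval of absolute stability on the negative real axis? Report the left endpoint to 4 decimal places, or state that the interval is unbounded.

Set f=λy, z=hλ:
  y_{n+1} = y_n + z·[9/11·y_n + 2/11·y_{n+1}] ⇒ (1 − 2/11z)y_{n+1} = (1 + 9/11z)y_n
  Hence R(z) = (1 + 9/11z)/(1 − 2/11z).

Boundary: |R(x)|=1, x<0.
x=-1.03: |R|=0.1325
R=−1: 1+9/11x = −1+2/11x ⇒ -7/11x=2 ⇒ x=2/(-7/11)=-3.1429
Confirm numerically:
  x=-2.836: |R|=0.87116 <1
  x=-2.407: |R|=0.67428 <1
  x=-1.377: |R|=0.10128 <1
  x=-3.662: |R|=1.19832 >1
  x=-3.230: |R|=1.03494 >1
  x=-3.183: |R|=1.01618 >1
Interval (-3.1429, 0).

z∈(-3.1429,0).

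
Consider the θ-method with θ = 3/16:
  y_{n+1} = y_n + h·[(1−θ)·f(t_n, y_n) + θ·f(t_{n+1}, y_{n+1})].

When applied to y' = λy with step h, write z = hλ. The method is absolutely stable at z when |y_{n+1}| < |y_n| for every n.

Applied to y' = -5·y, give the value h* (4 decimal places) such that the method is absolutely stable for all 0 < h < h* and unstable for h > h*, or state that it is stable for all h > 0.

(-3.2000,0); λ=-5 ⇒ h* = (16/5)/5 = 0.6400.

Test eqn y'=λy, z=hλ:
  y_{n+1} = y_n + z·[13/16·y_n + 3/16·y_{n+1}] ⇒ (1 − 3/16z)y_{n+1} = (1 + 13/16z)y_n
  Hence R(z) = (1 + 13/16z)/(1 − 3/16z).

Find x<0 with |R(x)|<1.
x=-0.43: |R|=0.6021
R=−1: 1+13/16x = −1+3/16x ⇒ -5/8x=2 ⇒ x=2/(-5/8)=-3.2000
Confirm numerically:
  x=-2.461: |R|=0.68396 <1
  x=-2.029: |R|=0.46982 <1
  x=-1.722: |R|=0.30171 <1
  x=-1.644: |R|=0.25664 <1
  x=-3.746: |R|=1.20046 >1
  x=-3.246: |R|=1.01787 >1
Stable set (-3.2000, 0).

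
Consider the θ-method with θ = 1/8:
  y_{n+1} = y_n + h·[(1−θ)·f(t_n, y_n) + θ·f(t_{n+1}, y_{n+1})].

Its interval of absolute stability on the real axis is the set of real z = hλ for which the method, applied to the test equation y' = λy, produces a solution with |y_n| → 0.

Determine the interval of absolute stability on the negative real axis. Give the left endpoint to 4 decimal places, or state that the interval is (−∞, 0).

Set f=λy, z=hλ:
  y_{n+1} = y_n + z·[7/8·y_n + 1/8·y_{n+1}] ⇒ (1 − 1/8z)y_{n+1} = (1 + 7/8z)y_n
  Hence R(z) = (1 + 7/8z)/(1 − 1/8z).

Solve |R(x)|<1 on ℝ⁻.
x=-0.52: |R|=0.5117
R=−1: 1+7/8x = −1+1/8x ⇒ -3/4x=2 ⇒ x=2/(-3/4)=-2.6667
Confirm numerically:
  x=-2.334: |R|=0.80685 <1
  x=-2.089: |R|=0.65646 <1
  x=-1.698: |R|=0.40070 <1
  x=-3.256: |R|=1.31414 >1
  x=-2.985: |R|=1.17387 >1
So |R|<1 on (-2.6667, 0).

z∈(-2.6667,0).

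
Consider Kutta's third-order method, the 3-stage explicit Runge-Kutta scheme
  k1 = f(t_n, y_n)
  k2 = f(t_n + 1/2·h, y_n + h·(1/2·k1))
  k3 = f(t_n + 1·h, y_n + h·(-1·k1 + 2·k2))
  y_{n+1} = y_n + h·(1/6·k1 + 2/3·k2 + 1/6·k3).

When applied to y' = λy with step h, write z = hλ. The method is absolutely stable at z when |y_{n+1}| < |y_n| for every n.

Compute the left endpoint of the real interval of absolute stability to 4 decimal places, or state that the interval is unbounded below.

Set f=λy, z=hλ:
  order 3, 3-stage ⇒ R(z)=1+z+z^2/2+z^3/6
  (e.g. R(-0.79)=0.43988, |R|=0.43988)

Boundary: |R(x)|=1, x<0.
x=-0.79: |R|=0.4399
|R(-2.62)|=1.1853 |R(-2.26)|=0.6301 |R(-1.44)|=0.0991
Bisect:
  x_lo=-3.0538 |R|=2.1374  x_hi=-0.1255 |R|=0.8820
  mid=-1.58966 |R|=0.00433 →hi
  mid=-2.32172 |R|=0.71236 →hi
  mid=-2.68775 |R|=1.31181 →lo
  mid=-2.50474 |R|=0.98688 →hi
  mid=-2.59625 |R|=1.14266 →lo
  mid=-2.55049 |R|=1.06315 →lo
  mid=-2.52761 |R|=1.02462 →lo
  ...
  [-2.51278,-2.51260] ⇒ x*=-2.5127
Interval (-2.5127, 0).

z* = -2.5127.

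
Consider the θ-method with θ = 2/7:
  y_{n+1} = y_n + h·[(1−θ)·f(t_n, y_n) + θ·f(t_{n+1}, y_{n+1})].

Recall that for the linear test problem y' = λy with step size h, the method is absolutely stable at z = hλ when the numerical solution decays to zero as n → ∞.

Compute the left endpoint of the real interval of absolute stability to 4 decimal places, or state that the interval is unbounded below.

left endpoint -4.6667.

With y'=λy (z=hλ):
  y_{n+1} = y_n + z·[5/7·y_n + 2/7·y_{n+1}] ⇒ (1 − 2/7z)y_{n+1} = (1 + 5/7z)y_n
  R(z) = (1 + 5/7z)/(1 − 2/7z).

Find x<0 with |R(x)|<1.
x=-1.18: |R|=0.1175
R=−1: 1+5/7x = −1+2/7x ⇒ -3/7x=2 ⇒ x=2/(-3/7)=-4.6667
Confirm numerically:
  x=-4.543: |R|=0.97694 <1
  x=-4.454: |R|=0.95989 <1
  x=-3.850: |R|=0.83333 <1
  x=-2.305: |R|=0.38975 <1
  x=-5.042: |R|=1.06591 >1
  x=-4.970: |R|=1.05372 >1
So |R|<1 on (-4.6667, 0).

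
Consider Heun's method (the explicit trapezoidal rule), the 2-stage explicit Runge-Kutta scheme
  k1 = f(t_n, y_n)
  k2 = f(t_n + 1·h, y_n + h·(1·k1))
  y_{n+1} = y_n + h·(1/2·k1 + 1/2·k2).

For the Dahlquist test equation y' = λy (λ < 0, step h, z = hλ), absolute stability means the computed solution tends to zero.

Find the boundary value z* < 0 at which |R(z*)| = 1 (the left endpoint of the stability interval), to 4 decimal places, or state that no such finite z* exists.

With y'=λy (z=hλ):
  order 2, 2-stage ⇒ R(z)=1+z+z^2/2
  (e.g. R(-0.8)=0.52000, |R|=0.52000)

Need |R(x)|<1, x<0.
x=-0.8: |R|=0.5200
|R(-2.04)|=1.0408 |R(-1.35)|=0.5613 |R(-0.62)|=0.5722
Bisect:
  x_lo=-2.8069 |R|=2.1325  x_hi=-0.1692 |R|=0.8451
  mid=-1.48808 |R|=0.61911 →hi
  mid=-2.14751 |R|=1.15839 →lo
  mid=-1.81779 |R|=0.83439 →hi
  mid=-1.98265 |R|=0.98280 →hi
  mid=-2.06508 |R|=1.06720 →lo
  mid=-2.02386 |R|=1.02415 →lo
  mid=-2.00326 |R|=1.00326 →lo
  mid=-1.99295 |R|=0.99298 →hi
  ...
  [-2.00004,-1.99988] ⇒ x*=-2.0000
Stable set (-2.0000, 0).

z* = -2.0000.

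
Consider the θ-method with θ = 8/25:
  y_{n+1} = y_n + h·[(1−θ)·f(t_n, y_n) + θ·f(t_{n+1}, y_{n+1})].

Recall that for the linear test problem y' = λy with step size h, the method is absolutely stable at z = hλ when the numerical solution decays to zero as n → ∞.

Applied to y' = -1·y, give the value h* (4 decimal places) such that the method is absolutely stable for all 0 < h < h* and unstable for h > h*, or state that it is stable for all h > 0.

With y'=λy (z=hλ):
  y_{n+1} = y_n + z·[17/25·y_n + 8/25·y_{n+1}] ⇒ (1 − 8/25z)y_{n+1} = (1 + 17/25z)y_n
  so R(z) = (1 + 17/25z)/(1 − 8/25z).

Solve |R(x)|<1 on ℝ⁻.
x=-0.84: |R|=0.3380
R=−1: 1+17/25x = −1+8/25x ⇒ -9/25x=2 ⇒ x=2/(-9/25)=-5.5556
Confirm numerically:
  x=-4.780: |R|=0.88963 <1
  x=-4.583: |R|=0.85805 <1
  x=-4.022: |R|=0.75861 <1
  x=-6.146: |R|=1.07165 >1
  x=-5.969: |R|=1.05115 >1
  x=-5.920: |R|=1.04533 >1
Stable set (-5.5556, 0).

(-5.5556,0); λ=-1 ⇒ h* = (50/9)/1 = 5.5556.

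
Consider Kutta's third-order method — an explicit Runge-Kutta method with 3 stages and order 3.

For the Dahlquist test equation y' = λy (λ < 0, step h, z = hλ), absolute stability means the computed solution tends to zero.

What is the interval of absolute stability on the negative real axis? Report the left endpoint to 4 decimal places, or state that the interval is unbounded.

With y'=λy (z=hλ):
  order 3, 3-stage ⇒ R(z)=1+z+z^2/2+z^3/6
  (e.g. R(-1.54)=0.03709, |R|=0.03709)

Need |R(x)|<1, x<0.
x=-1.54: |R|=0.0371
|R(-2.25)|=0.6172 |R(-1.24)|=0.2110 |R(-0.54)|=0.5796
Bisect:
  x_lo=-3.2302 |R|=2.6305  x_hi=-0.1210 |R|=0.8860
  mid=-1.67561 |R|=0.05587 →hi
  mid=-2.45290 |R|=0.90428 →hi
  mid=-2.84155 |R|=1.62832 →lo
  mid=-2.64723 |R|=1.23520 →lo
  mid=-2.55007 |R|=1.06242 →lo
  mid=-2.50148 |R|=0.98158 →hi
  mid=-2.52578 |R|=1.02155 →lo
  mid=-2.51363 |R|=1.00146 →lo
  mid=-2.50756 |R|=0.99149 →hi
  ...
  [-2.51287,-2.51268] ⇒ x*=-2.5127
Interval (-2.5127, 0).

(-2.5127, 0).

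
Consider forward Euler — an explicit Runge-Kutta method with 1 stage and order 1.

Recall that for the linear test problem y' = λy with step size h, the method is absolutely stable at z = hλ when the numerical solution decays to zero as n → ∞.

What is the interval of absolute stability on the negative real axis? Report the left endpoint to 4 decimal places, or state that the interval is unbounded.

z∈(-2.0000,0).

Test eqn y'=λy, z=hλ:
  order 1, 1-stage ⇒ R(z)=1+z
  (e.g. R(-1.78)=-0.78000, |R|=0.78000)

Solve |R(x)|<1 on ℝ⁻.
x=-1.78: |R|=0.7800
|R(-1.56)|=0.5600 |R(-1.22)|=0.2200 |R(-0.91)|=0.0900
Bisect:
  x_lo=-2.8482 |R|=1.8482  x_hi=-0.3743 |R|=0.6257
  mid=-1.61128 |R|=0.61128 →hi
  mid=-2.22976 |R|=1.22976 →lo
  mid=-1.92052 |R|=0.92052 →hi
  mid=-2.07514 |R|=1.07514 →lo
  mid=-1.99783 |R|=0.99783 →hi
  mid=-2.03648 |R|=1.03648 →lo
  mid=-2.01716 |R|=1.01716 →lo
  ...
  [-2.00009,-1.99994] ⇒ x*=-2.0000
Stable set (-2.0000, 0).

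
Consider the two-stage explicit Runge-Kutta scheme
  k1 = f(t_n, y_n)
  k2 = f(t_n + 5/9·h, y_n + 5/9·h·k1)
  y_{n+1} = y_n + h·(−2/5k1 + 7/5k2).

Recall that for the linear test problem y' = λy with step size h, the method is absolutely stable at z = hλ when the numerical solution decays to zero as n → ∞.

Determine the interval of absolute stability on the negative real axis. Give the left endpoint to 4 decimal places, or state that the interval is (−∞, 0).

On y'=λy, z=hλ:
  k1=λy_n ⇒ h·k1=z·y_n;  k2=λ(1+5/9z)y_n ⇒ h·k2=z(1+5/9z)y_n
  y_{n+1}/y_n = 1 − 2/5z + 7/5z(1+5/9z) = 1 + z + 7/9z²
  Hence R(z) = 1 + z + 7/9z².

Boundary: |R(x)|=1, x<0.
x=-0.68: |R|=0.6796
R=1: x+7/9x²=0 ⇒ x=−9/7=-1.2857; min R=1−1/(4·7/9)=0.6786>−1
Confirm numerically:
  x=-1.111: |R|=0.84903 <1
  x=-0.965: |R|=0.75929 <1
  x=-0.631: |R|=0.67868 <1
  x=-1.810: |R|=1.73808 >1
  x=-1.807: |R|=1.73264 >1
  x=-1.609: |R|=1.40457 >1
So |R|<1 on (-1.2857, 0).

z∈(-1.2857,0).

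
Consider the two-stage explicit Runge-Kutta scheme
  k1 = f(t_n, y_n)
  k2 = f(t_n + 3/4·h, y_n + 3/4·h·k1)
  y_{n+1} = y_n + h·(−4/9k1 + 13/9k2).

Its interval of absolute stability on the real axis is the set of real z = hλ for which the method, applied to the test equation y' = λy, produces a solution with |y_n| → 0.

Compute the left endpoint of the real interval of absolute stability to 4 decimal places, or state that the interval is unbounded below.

left endpoint -0.9231.

On y'=λy, z=hλ:
  k1=λy_n ⇒ h·k1=z·y_n;  k2=λ(1+3/4z)y_n ⇒ h·k2=z(1+3/4z)y_n
  y_{n+1}/y_n = 1 − 4/9z + 13/9z(1+3/4z) = 1 + z + 13/12z²
  so R(z) = 1 + z + 13/12z².

Boundary: |R(x)|=1, x<0.
x=-1.41: |R|=1.7438
R=1: x+13/12x²=0 ⇒ x=−12/13=-0.9231; min R=1−1/(4·13/12)=0.7692>−1
Confirm numerically:
  x=-0.863: |R|=0.94383 <1
  x=-0.685: |R|=0.82333 <1
  x=-0.674: |R|=0.81813 <1
  x=-1.456: |R|=1.84060 >1
  x=-1.066: |R|=1.16505 >1
  x=-0.950: |R|=1.02771 >1
So |R|<1 on (-0.9231, 0).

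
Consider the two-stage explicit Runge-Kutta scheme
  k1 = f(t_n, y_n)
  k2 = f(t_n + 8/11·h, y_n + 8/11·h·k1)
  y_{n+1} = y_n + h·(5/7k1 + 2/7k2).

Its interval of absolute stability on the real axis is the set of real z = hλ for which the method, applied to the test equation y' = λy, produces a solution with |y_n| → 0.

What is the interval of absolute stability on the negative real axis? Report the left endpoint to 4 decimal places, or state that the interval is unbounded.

Set f=λy, z=hλ:
  k1=λy_n ⇒ h·k1=z·y_n;  k2=λ(1+8/11z)y_n ⇒ h·k2=z(1+8/11z)y_n
  y_{n+1}/y_n = 1 + 5/7z + 2/7z(1+8/11z) = 1 + z + 16/77z²
  ⇒ R(z) = 1 + z + 16/77z².

Boundary: |R(x)|=1, x<0.
x=-1.58: |R|=0.0613
R=1: x+16/77x²=0 ⇒ x=−77/16=-4.8125; min R=1−1/(4·16/77)=-0.2031>−1
Confirm numerically:
  x=-4.524: |R|=0.72880 <1
  x=-4.100: |R|=0.39299 <1
  x=-2.353: |R|=0.20254 <1
  x=-2.235: |R|=0.19703 <1
  x=-5.406: |R|=1.66669 >1
  x=-5.020: |R|=1.21645 >1
Interval (-4.8125, 0).

(-4.8125, 0).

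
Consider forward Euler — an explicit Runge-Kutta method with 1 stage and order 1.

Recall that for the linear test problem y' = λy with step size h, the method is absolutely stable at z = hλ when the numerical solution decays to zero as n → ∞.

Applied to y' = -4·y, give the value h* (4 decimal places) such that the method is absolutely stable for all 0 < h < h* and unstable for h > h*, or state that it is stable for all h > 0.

With y'=λy (z=hλ):
  order 1, 1-stage ⇒ R(z)=1+z
  (e.g. R(-0.91)=0.09000, |R|=0.09000)

Find x<0 with |R(x)|<1.
x=-0.91: |R|=0.0900
|R(-1.37)|=0.3700 |R(-1.17)|=0.1700 |R(-1.1)|=0.1000
Bisect:
  x_lo=-2.6647 |R|=1.6647  x_hi=-0.1705 |R|=0.8295
  mid=-1.41762 |R|=0.41762 →hi
  mid=-2.04116 |R|=1.04116 →lo
  mid=-1.72939 |R|=0.72939 →hi
  mid=-1.88527 |R|=0.88527 →hi
  mid=-1.96322 |R|=0.96322 →hi
  mid=-2.00219 |R|=1.00219 →lo
  mid=-1.98270 |R|=0.98270 →hi
  ...
  [-2.00006,-1.99991] ⇒ x*=-2.0000
So |R|<1 on (-2.0000, 0).

(-2.0000,0); λ=-4 ⇒ h* = 0.5000.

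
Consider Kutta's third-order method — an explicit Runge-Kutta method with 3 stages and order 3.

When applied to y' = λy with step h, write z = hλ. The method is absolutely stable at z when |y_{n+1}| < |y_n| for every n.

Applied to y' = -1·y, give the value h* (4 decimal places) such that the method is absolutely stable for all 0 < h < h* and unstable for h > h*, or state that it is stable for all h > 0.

Test eqn y'=λy, z=hλ:
  order 3, 3-stage ⇒ R(z)=1+z+z^2/2+z^3/6
  (e.g. R(-0.88)=0.39362, |R|=0.39362)

Find x<0 with |R(x)|<1.
x=-0.88: |R|=0.3936
|R(-0.75)|=0.4609 |R(-0.65)|=0.5155 |R(-0.53)|=0.5856
Bisect:
  x_lo=-3.3572 |R|=3.0283  x_hi=-0.3225 |R|=0.7239
  mid=-1.83987 |R|=0.18534 →hi
  mid=-2.59855 |R|=1.14675 →lo
  mid=-2.21921 |R|=0.57832 →hi
  mid=-2.40888 |R|=0.83719 →hi
  mid=-2.50371 |R|=0.98521 →hi
  mid=-2.55113 |R|=1.06424 →lo
  mid=-2.52742 |R|=1.02429 →lo
  mid=-2.51557 |R|=1.00465 →lo
  mid=-2.50964 |R|=0.99490 →hi
  mid=-2.51260 |R|=0.99977 →hi
  ...
  [-2.51279,-2.51260] ⇒ x*=-2.5127
So |R|<1 on (-2.5127, 0).

(-2.5127,0); λ=-1 ⇒ h* = 2.5127.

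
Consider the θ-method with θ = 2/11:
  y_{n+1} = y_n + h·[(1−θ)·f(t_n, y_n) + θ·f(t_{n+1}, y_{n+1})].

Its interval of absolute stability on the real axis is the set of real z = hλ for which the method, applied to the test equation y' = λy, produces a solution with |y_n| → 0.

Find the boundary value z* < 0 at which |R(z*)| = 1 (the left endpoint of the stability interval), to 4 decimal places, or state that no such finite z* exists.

z* = -3.1429.

On y'=λy, z=hλ:
  y_{n+1} = y_n + z·[9/11·y_n + 2/11·y_{n+1}] ⇒ (1 − 2/11z)y_{n+1} = (1 + 9/11z)y_n
  R(z) = (1 + 9/11z)/(1 − 2/11z).

Solve |R(x)|<1 on ℝ⁻.
x=-1.21: |R|=0.0082
R=−1: 1+9/11x = −1+2/11x ⇒ -7/11x=2 ⇒ x=2/(-7/11)=-3.1429
Confirm numerically:
  x=-1.937: |R|=0.43250 <1
  x=-1.779: |R|=0.34421 <1
  x=-1.540: |R|=0.20312 <1
  x=-3.522: |R|=1.14708 >1
  x=-3.194: |R|=1.02059 >1
Interval (-3.1429, 0).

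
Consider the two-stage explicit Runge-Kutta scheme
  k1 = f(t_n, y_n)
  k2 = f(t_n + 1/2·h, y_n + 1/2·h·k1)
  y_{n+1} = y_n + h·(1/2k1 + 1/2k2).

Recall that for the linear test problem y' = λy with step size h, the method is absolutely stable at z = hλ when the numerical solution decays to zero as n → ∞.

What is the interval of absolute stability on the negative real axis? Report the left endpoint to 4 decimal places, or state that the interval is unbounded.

z∈(-4.0000,0).

Test eqn y'=λy, z=hλ:
  k1=λy_n ⇒ h·k1=z·y_n;  k2=λ(1+1/2z)y_n ⇒ h·k2=z(1+1/2z)y_n
  y_{n+1}/y_n = 1 + 1/2z + 1/2z(1+1/2z) = 1 + z + 1/4z²
  so R(z) = 1 + z + 1/4z².

Solve |R(x)|<1 on ℝ⁻.
x=-0.51: |R|=0.5550
R=1: x+1/4x²=0 ⇒ x=−4=-4.0000; min R=1−1/(4·1/4)=0.0000>−1
Confirm numerically:
  x=-3.201: |R|=0.36060 <1
  x=-2.885: |R|=0.19581 <1
  x=-1.874: |R|=0.00397 <1
  x=-1.719: |R|=0.01974 <1
  x=-4.457: |R|=1.50921 >1
  x=-4.456: |R|=1.50798 >1
  x=-4.292: |R|=1.31332 >1
Interval (-4.0000, 0).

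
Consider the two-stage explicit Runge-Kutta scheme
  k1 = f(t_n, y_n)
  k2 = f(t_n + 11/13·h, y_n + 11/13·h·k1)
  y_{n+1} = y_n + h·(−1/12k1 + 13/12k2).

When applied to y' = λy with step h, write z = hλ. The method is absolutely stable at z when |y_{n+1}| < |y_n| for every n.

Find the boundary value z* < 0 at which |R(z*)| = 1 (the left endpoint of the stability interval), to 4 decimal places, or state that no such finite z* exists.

left endpoint -1.0909.

On y'=λy, z=hλ:
  k1=λy_n ⇒ h·k1=z·y_n;  k2=λ(1+11/13z)y_n ⇒ h·k2=z(1+11/13z)y_n
  y_{n+1}/y_n = 1 − 1/12z + 13/12z(1+11/13z) = 1 + z + 11/12z²
  Hence R(z) = 1 + z + 11/12z².

Need |R(x)|<1, x<0.
x=-1.55: |R|=1.6523
R=1: x+11/12x²=0 ⇒ x=−12/11=-1.0909; min R=1−1/(4·11/12)=0.7273>−1
Confirm numerically:
  x=-0.961: |R|=0.88556 <1
  x=-0.718: |R|=0.75456 <1
  x=-0.677: |R|=0.74313 <1
  x=-0.658: |R|=0.73888 <1
  x=-1.626: |R|=1.79755 >1
  x=-1.570: |R|=1.68949 >1
Stable set (-1.0909, 0).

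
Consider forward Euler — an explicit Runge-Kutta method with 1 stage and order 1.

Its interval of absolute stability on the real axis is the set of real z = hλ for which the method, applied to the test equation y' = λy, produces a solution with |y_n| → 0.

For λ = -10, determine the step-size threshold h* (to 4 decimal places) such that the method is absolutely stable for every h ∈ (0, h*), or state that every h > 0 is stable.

(-2.0000,0); λ=-10 ⇒ h* = 0.2000.

Set f=λy, z=hλ:
  order 1, 1-stage ⇒ R(z)=1+z
  (e.g. R(-1.2)=-0.20000, |R|=0.20000)

Boundary: |R(x)|=1, x<0.
x=-1.2: |R|=0.2000
|R(-2.38)|=1.3800 |R(-2.33)|=1.3300 |R(-1.15)|=0.1500
Bisect:
  x_lo=-2.6517 |R|=1.6517  x_hi=-0.2947 |R|=0.7053
  mid=-1.47319 |R|=0.47319 →hi
  mid=-2.06245 |R|=1.06245 →lo
  mid=-1.76782 |R|=0.76782 →hi
  mid=-1.91513 |R|=0.91513 →hi
  mid=-1.98879 |R|=0.98879 →hi
  mid=-2.02562 |R|=1.02562 →lo
  mid=-2.00720 |R|=1.00720 →lo
  mid=-1.99800 |R|=0.99800 →hi
  ...
  [-2.00001,-1.99987] ⇒ x*=-2.0000
So |R|<1 on (-2.0000, 0).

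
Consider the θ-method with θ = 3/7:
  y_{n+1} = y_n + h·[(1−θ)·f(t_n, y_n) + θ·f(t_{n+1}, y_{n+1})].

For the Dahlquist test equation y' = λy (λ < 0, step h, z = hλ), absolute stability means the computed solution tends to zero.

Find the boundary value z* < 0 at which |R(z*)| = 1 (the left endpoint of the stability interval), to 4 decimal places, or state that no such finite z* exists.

On y'=λy, z=hλ:
  y_{n+1} = y_n + z·[4/7·y_n + 3/7·y_{n+1}] ⇒ (1 − 3/7z)y_{n+1} = (1 + 4/7z)y_n
  so R(z) = (1 + 4/7z)/(1 − 3/7z).

Boundary: |R(x)|=1, x<0.
x=-0.57: |R|=0.5419
R=−1: 1+4/7x = −1+3/7x ⇒ -1/7x=2 ⇒ x=2/(-1/7)=-14.0000
Confirm numerically:
  x=-13.971: |R|=0.99941 <1
  x=-10.658: |R|=0.91425 <1
  x=-10.027: |R|=0.89286 <1
  x=-6.451: |R|=0.71354 <1
  x=-14.507: |R|=1.01004 >1
  x=-14.412: |R|=1.00820 >1
  x=-14.037: |R|=1.00075 >1
So |R|<1 on (-14.0000, 0).

z* = -14.0000.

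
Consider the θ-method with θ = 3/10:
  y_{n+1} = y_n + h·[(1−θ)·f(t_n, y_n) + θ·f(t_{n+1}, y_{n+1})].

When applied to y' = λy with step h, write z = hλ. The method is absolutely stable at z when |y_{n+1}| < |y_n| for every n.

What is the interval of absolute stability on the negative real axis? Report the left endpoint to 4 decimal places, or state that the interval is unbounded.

Test eqn y'=λy, z=hλ:
  y_{n+1} = y_n + z·[7/10·y_n + 3/10·y_{n+1}] ⇒ (1 − 3/10z)y_{n+1} = (1 + 7/10z)y_n
  Hence R(z) = (1 + 7/10z)/(1 − 3/10z).

Need |R(x)|<1, x<0.
x=-1.16: |R|=0.1395
R=−1: 1+7/10x = −1+3/10x ⇒ -2/5x=2 ⇒ x=2/(-2/5)=-5.0000
Confirm numerically:
  x=-4.708: |R|=0.95158 <1
  x=-4.538: |R|=0.92174 <1
  x=-2.545: |R|=0.44315 <1
  x=-5.438: |R|=1.06658 >1
  x=-5.126: |R|=1.01986 >1
Interval (-5.0000, 0).

(-5.0000, 0).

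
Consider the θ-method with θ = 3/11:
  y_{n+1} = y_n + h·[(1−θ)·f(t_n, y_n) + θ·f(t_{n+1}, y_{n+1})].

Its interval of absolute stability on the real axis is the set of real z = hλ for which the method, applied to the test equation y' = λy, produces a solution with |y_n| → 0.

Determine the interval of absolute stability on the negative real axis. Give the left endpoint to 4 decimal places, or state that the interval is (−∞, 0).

(-4.4000, 0).

On y'=λy, z=hλ:
  y_{n+1} = y_n + z·[8/11·y_n + 3/11·y_{n+1}] ⇒ (1 − 3/11z)y_{n+1} = (1 + 8/11z)y_n
  so R(z) = (1 + 8/11z)/(1 − 3/11z).

Need |R(x)|<1, x<0.
x=-1.52: |R|=0.0746
R=−1: 1+8/11x = −1+3/11x ⇒ -5/11x=2 ⇒ x=2/(-5/11)=-4.4000
Confirm numerically:
  x=-3.666: |R|=0.83317 <1
  x=-3.308: |R|=0.73906 <1
  x=-1.863: |R|=0.23534 <1
  x=-4.895: |R|=1.09636 >1
  x=-4.687: |R|=1.05726 >1
  x=-4.537: |R|=1.02783 >1
Stable set (-4.4000, 0).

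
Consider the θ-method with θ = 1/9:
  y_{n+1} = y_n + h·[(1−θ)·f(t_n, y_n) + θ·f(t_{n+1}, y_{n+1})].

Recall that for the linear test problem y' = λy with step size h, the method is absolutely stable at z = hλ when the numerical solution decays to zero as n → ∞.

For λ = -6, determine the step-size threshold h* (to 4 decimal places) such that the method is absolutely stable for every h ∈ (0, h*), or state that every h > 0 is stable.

(-2.5714,0); λ=-6 ⇒ h* = (18/7)/6 = 0.4286.

Test eqn y'=λy, z=hλ:
  y_{n+1} = y_n + z·[8/9·y_n + 1/9·y_{n+1}] ⇒ (1 − 1/9z)y_{n+1} = (1 + 8/9z)y_n
  R(z) = (1 + 8/9z)/(1 − 1/9z).

Boundary: |R(x)|=1, x<0.
x=-1.42: |R|=0.2265
R=−1: 1+8/9x = −1+1/9x ⇒ -7/9x=2 ⇒ x=2/(-7/9)=-2.5714
Confirm numerically:
  x=-2.400: |R|=0.89474 <1
  x=-2.269: |R|=0.81214 <1
  x=-1.785: |R|=0.48957 <1
  x=-1.635: |R|=0.38364 <1
  x=-2.962: |R|=1.22856 >1
  x=-2.851: |R|=1.16513 >1
  x=-2.613: |R|=1.02506 >1
Stable set (-2.5714, 0).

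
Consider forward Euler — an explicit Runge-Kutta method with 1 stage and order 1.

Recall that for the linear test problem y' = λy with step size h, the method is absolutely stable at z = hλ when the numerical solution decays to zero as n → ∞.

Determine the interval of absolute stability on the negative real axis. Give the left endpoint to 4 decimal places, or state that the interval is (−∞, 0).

Set f=λy, z=hλ:
  order 1, 1-stage ⇒ R(z)=1+z
  (e.g. R(-0.59)=0.41000, |R|=0.41000)

Need |R(x)|<1, x<0.
x=-0.59: |R|=0.4100
|R(-2.35)|=1.3500 |R(-0.72)|=0.2800 |R(-0.54)|=0.4600
Bisect:
  x_lo=-2.5249 |R|=1.5249  x_hi=-0.2431 |R|=0.7569
  mid=-1.38397 |R|=0.38397 →hi
  mid=-1.95441 |R|=0.95441 →hi
  mid=-2.23963 |R|=1.23963 →lo
  mid=-2.09702 |R|=1.09702 →lo
  mid=-2.02572 |R|=1.02572 →lo
  mid=-1.99007 |R|=0.99007 →hi
  mid=-2.00789 |R|=1.00789 →lo
  mid=-1.99898 |R|=0.99898 →hi
  ...
  [-2.00009,-1.99995] ⇒ x*=-2.0000
So |R|<1 on (-2.0000, 0).

(-2.0000, 0).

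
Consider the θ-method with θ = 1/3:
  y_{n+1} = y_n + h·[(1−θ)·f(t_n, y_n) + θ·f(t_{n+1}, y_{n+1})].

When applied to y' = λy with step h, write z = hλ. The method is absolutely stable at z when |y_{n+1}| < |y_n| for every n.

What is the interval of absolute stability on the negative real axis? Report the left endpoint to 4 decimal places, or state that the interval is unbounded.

Test eqn y'=λy, z=hλ:
  y_{n+1} = y_n + z·[2/3·y_n + 1/3·y_{n+1}] ⇒ (1 − 1/3z)y_{n+1} = (1 + 2/3z)y_n
  so R(z) = (1 + 2/3z)/(1 − 1/3z).

Find x<0 with |R(x)|<1.
x=-0.61: |R|=0.4931
R=−1: 1+2/3x = −1+1/3x ⇒ -1/3x=2 ⇒ x=2/(-1/3)=-6.0000
Confirm numerically:
  x=-5.948: |R|=0.99419 <1
  x=-4.792: |R|=0.84497 <1
  x=-3.151: |R|=0.53682 <1
  x=-2.876: |R|=0.46835 <1
  x=-6.139: |R|=1.01521 >1
  x=-6.094: |R|=1.01034 >1
  x=-6.041: |R|=1.00453 >1
So |R|<1 on (-6.0000, 0).

z∈(-6.0000,0).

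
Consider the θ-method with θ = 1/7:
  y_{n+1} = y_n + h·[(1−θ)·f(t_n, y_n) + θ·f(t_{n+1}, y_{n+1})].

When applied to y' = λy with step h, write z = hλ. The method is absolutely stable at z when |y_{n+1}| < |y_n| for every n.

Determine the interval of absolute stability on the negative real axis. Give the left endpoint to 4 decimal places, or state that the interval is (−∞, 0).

With y'=λy (z=hλ):
  y_{n+1} = y_n + z·[6/7·y_n + 1/7·y_{n+1}] ⇒ (1 − 1/7z)y_{n+1} = (1 + 6/7z)y_n
  so R(z) = (1 + 6/7z)/(1 − 1/7z).

Boundary: |R(x)|=1, x<0.
x=-0.7: |R|=0.3636
R=−1: 1+6/7x = −1+1/7x ⇒ -5/7x=2 ⇒ x=2/(-5/7)=-2.8000
Confirm numerically:
  x=-2.395: |R|=0.78446 <1
  x=-1.667: |R|=0.34637 <1
  x=-1.523: |R|=0.25085 <1
  x=-3.396: |R|=1.28665 >1
  x=-3.149: |R|=1.17194 >1
Stable set (-2.8000, 0).

(-2.8000, 0).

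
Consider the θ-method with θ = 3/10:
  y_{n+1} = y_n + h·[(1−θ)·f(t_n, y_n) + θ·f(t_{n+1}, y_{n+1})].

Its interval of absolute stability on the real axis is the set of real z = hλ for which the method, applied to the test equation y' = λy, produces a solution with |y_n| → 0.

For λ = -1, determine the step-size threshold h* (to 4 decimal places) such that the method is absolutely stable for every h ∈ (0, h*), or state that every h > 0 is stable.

(-5.0000,0); λ=-1 ⇒ h* = (5)/1 = 5.0000.

With y'=λy (z=hλ):
  y_{n+1} = y_n + z·[7/10·y_n + 3/10·y_{n+1}] ⇒ (1 − 3/10z)y_{n+1} = (1 + 7/10z)y_n
  Hence R(z) = (1 + 7/10z)/(1 − 3/10z).

Boundary: |R(x)|=1, x<0.
x=-1.56: |R|=0.0627
R=−1: 1+7/10x = −1+3/10x ⇒ -2/5x=2 ⇒ x=2/(-2/5)=-5.0000
Confirm numerically:
  x=-3.341: |R|=0.66858 <1
  x=-2.304: |R|=0.36235 <1
  x=-2.025: |R|=0.25972 <1
  x=-5.538: |R|=1.08086 >1
  x=-5.422: |R|=1.06427 >1
  x=-5.409: |R|=1.06238 >1
Interval (-5.0000, 0).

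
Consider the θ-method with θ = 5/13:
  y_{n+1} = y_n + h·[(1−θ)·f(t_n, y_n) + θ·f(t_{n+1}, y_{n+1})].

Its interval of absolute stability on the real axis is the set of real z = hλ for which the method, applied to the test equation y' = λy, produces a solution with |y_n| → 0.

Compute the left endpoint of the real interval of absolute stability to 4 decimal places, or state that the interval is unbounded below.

z* = -8.6667.

Set f=λy, z=hλ:
  y_{n+1} = y_n + z·[8/13·y_n + 5/13·y_{n+1}] ⇒ (1 − 5/13z)y_{n+1} = (1 + 8/13z)y_n
  so R(z) = (1 + 8/13z)/(1 − 5/13z).

Need |R(x)|<1, x<0.
x=-0.86: |R|=0.3538
R=−1: 1+8/13x = −1+5/13x ⇒ -3/13x=2 ⇒ x=2/(-3/13)=-8.6667
Confirm numerically:
  x=-8.092: |R|=0.96775 <1
  x=-7.045: |R|=0.89912 <1
  x=-4.749: |R|=0.68015 <1
  x=-4.120: |R|=0.59405 <1
  x=-9.198: |R|=1.02702 >1
  x=-9.071: |R|=1.02079 >1
  x=-8.714: |R|=1.00251 >1
Stable set (-8.6667, 0).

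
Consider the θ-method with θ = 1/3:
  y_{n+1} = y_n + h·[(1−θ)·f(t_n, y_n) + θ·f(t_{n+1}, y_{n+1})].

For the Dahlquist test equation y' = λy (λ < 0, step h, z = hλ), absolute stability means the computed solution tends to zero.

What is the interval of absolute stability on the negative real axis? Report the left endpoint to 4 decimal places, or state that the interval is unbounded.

(-6.0000, 0).

With y'=λy (z=hλ):
  y_{n+1} = y_n + z·[2/3·y_n + 1/3·y_{n+1}] ⇒ (1 − 1/3z)y_{n+1} = (1 + 2/3z)y_n
  so R(z) = (1 + 2/3z)/(1 − 1/3z).

Solve |R(x)|<1 on ℝ⁻.
x=-1.33: |R|=0.0785
R=−1: 1+2/3x = −1+1/3x ⇒ -1/3x=2 ⇒ x=2/(-1/3)=-6.0000
Confirm numerically:
  x=-3.865: |R|=0.68900 <1
  x=-3.692: |R|=0.65511 <1
  x=-2.894: |R|=0.47302 <1
  x=-2.416: |R|=0.33826 <1
  x=-6.364: |R|=1.03887 >1
  x=-6.061: |R|=1.00673 >1
Stable set (-6.0000, 0).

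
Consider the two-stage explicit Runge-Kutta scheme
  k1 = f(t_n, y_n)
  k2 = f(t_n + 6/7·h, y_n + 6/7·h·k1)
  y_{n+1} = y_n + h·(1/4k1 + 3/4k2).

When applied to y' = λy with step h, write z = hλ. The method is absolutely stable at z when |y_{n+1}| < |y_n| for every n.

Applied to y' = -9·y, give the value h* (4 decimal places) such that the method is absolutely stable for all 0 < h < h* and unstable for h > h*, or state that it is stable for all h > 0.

Test eqn y'=λy, z=hλ:
  k1=λy_n ⇒ h·k1=z·y_n;  k2=λ(1+6/7z)y_n ⇒ h·k2=z(1+6/7z)y_n
  y_{n+1}/y_n = 1 + 1/4z + 3/4z(1+6/7z) = 1 + z + 9/14z²
  Hence R(z) = 1 + z + 9/14z².

Boundary: |R(x)|=1, x<0.
x=-1.05: |R|=0.6588
R=1: x+9/14x²=0 ⇒ x=−14/9=-1.5556; min R=1−1/(4·9/14)=0.6111>−1
Confirm numerically:
  x=-1.470: |R|=0.91915 <1
  x=-0.926: |R|=0.62523 <1
  x=-0.741: |R|=0.61198 <1
  x=-0.691: |R|=0.61595 <1
  x=-1.732: |R|=1.19646 >1
  x=-1.709: |R|=1.16858 >1
Interval (-1.5556, 0).

(-1.5556,0); λ=-9 ⇒ h* = (14/9)/9 = 0.1728.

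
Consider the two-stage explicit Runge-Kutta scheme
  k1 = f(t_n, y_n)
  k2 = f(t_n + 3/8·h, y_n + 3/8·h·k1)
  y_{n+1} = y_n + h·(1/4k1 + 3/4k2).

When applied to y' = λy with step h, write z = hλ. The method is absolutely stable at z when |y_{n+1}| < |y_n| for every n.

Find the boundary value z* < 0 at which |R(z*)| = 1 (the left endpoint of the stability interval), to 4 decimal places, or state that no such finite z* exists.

left endpoint -3.5556.

On y'=λy, z=hλ:
  k1=λy_n ⇒ h·k1=z·y_n;  k2=λ(1+3/8z)y_n ⇒ h·k2=z(1+3/8z)y_n
  y_{n+1}/y_n = 1 + 1/4z + 3/4z(1+3/8z) = 1 + z + 9/32z²
  ⇒ R(z) = 1 + z + 9/32z².

Solve |R(x)|<1 on ℝ⁻.
x=-0.52: |R|=0.5560
R=1: x+9/32x²=0 ⇒ x=−32/9=-3.5556; min R=1−1/(4·9/32)=0.1111>−1
Confirm numerically:
  x=-2.632: |R|=0.31634 <1
  x=-2.456: |R|=0.24048 <1
  x=-1.890: |R|=0.11465 <1
  x=-3.955: |R|=1.44432 >1
  x=-3.753: |R|=1.20841 >1
So |R|<1 on (-3.5556, 0).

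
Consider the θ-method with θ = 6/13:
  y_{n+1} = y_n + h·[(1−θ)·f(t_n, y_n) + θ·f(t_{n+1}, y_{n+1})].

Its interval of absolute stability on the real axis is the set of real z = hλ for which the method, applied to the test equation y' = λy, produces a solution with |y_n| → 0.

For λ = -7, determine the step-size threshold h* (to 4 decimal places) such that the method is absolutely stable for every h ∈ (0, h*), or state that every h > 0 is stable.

(-26.0000,0); λ=-7 ⇒ h* = (26)/7 = 3.7143.

With y'=λy (z=hλ):
  y_{n+1} = y_n + z·[7/13·y_n + 6/13·y_{n+1}] ⇒ (1 − 6/13z)y_{n+1} = (1 + 7/13z)y_n
  so R(z) = (1 + 7/13z)/(1 − 6/13z).

Solve |R(x)|<1 on ℝ⁻.
x=-1.64: |R|=0.0665
R=−1: 1+7/13x = −1+6/13x ⇒ -1/13x=2 ⇒ x=2/(-1/13)=-26.0000
Confirm numerically:
  x=-20.425: |R|=0.95887 <1
  x=-18.879: |R|=0.94361 <1
  x=-16.827: |R|=0.91951 <1
  x=-26.556: |R|=1.00323 >1
  x=-26.396: |R|=1.00231 >1
  x=-26.330: |R|=1.00193 >1
Interval (-26.0000, 0).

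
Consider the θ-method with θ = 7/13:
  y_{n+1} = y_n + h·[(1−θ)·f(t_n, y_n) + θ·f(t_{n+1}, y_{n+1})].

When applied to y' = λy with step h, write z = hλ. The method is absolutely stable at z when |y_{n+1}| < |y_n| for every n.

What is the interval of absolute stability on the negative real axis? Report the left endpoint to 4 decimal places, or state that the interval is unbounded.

interval (−∞, 0).

With y'=λy (z=hλ):
  y_{n+1} = y_n + z·[6/13·y_n + 7/13·y_{n+1}] ⇒ (1 − 7/13z)y_{n+1} = (1 + 6/13z)y_n
  ⇒ R(z) = (1 + 6/13z)/(1 − 7/13z).

Need |R(x)|<1, x<0.
x=-1.38: |R|=0.2083
x=-2: |R|=0.0370
x=-10: |R|=0.5663
x=-100: |R|=0.8233
θ=7/13≥1/2 ⇒ |1+6/13x|<|1−7/13x| ∀x<0 ⇒ unbounded interval.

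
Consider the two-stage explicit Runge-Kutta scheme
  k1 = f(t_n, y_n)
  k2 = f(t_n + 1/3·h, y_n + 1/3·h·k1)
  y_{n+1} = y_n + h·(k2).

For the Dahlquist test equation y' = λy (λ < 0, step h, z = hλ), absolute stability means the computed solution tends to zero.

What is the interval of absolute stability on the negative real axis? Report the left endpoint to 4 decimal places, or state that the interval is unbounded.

z∈(-3.0000,0).

With y'=λy (z=hλ):
  k1=λy_n ⇒ h·k1=z·y_n;  k2=λ(1+1/3z)y_n ⇒ h·k2=z(1+1/3z)y_n
  y_{n+1}/y_n = 1 + z(1+1/3z) = 1 + z + 1/3z²
  so R(z) = 1 + z + 1/3z².

Solve |R(x)|<1 on ℝ⁻.
x=-1.78: |R|=0.2761
R=1: x+1/3x²=0 ⇒ x=−3=-3.0000; min R=1−1/(4·1/3)=0.2500>−1
Confirm numerically:
  x=-1.654: |R|=0.25791 <1
  x=-1.456: |R|=0.25065 <1
  x=-1.292: |R|=0.26442 <1
  x=-3.524: |R|=1.61553 >1
  x=-3.295: |R|=1.32401 >1
  x=-3.120: |R|=1.12480 >1
Stable set (-3.0000, 0).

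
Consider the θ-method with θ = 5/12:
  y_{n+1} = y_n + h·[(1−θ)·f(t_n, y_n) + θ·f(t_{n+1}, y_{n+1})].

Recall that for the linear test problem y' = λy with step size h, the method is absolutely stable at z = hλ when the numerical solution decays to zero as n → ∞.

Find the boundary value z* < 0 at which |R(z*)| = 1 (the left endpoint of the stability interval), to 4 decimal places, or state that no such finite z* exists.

On y'=λy, z=hλ:
  y_{n+1} = y_n + z·[7/12·y_n + 5/12·y_{n+1}] ⇒ (1 − 5/12z)y_{n+1} = (1 + 7/12z)y_n
  R(z) = (1 + 7/12z)/(1 − 5/12z).

Find x<0 with |R(x)|<1.
x=-1.35: |R|=0.1360
R=−1: 1+7/12x = −1+5/12x ⇒ -1/6x=2 ⇒ x=2/(-1/6)=-12.0000
Confirm numerically:
  x=-8.218: |R|=0.85752 <1
  x=-8.096: |R|=0.85122 <1
  x=-6.748: |R|=0.77035 <1
  x=-5.018: |R|=0.62351 <1
  x=-12.582: |R|=1.01554 >1
  x=-12.448: |R|=1.01207 >1
  x=-12.382: |R|=1.01034 >1
Interval (-12.0000, 0).

left endpoint -12.0000.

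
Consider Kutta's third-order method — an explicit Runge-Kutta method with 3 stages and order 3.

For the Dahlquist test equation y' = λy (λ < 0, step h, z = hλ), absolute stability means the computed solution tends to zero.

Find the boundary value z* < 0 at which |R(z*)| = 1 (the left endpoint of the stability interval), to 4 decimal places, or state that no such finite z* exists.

With y'=λy (z=hλ):
  order 3, 3-stage ⇒ R(z)=1+z+z^2/2+z^3/6
  (e.g. R(-0.74)=0.46626, |R|=0.46626)

Need |R(x)|<1, x<0.
x=-0.74: |R|=0.4663
|R(-2.15)|=0.4951 |R(-1.54)|=0.0371 |R(-0.58)|=0.5557
Bisect:
  x_lo=-2.8687 |R|=1.6886  x_hi=-0.1597 |R|=0.8524
  mid=-1.51417 |R|=0.05359 →hi
  mid=-2.19142 |R|=0.54425 →hi
  mid=-2.53005 |R|=1.02868 →lo
  mid=-2.36074 |R|=0.76696 →hi
  mid=-2.44539 |R|=0.89264 →hi
  mid=-2.48772 |R|=0.95933 →hi
  mid=-2.50889 |R|=0.99366 →hi
  ...
  [-2.51285,-2.51269] ⇒ x*=-2.5127
So |R|<1 on (-2.5127, 0).

left endpoint -2.5127.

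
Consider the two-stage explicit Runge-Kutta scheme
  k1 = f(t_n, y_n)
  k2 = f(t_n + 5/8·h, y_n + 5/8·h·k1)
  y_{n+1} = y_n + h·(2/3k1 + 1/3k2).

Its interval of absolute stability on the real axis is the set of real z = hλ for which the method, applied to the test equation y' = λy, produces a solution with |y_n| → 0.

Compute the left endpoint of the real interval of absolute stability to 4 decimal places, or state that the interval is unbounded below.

Test eqn y'=λy, z=hλ:
  k1=λy_n ⇒ h·k1=z·y_n;  k2=λ(1+5/8z)y_n ⇒ h·k2=z(1+5/8z)y_n
  y_{n+1}/y_n = 1 + 2/3z + 1/3z(1+5/8z) = 1 + z + 5/24z²
  ⇒ R(z) = 1 + z + 5/24z².

Boundary: |R(x)|=1, x<0.
x=-0.91: |R|=0.2625
R=1: x+5/24x²=0 ⇒ x=−24/5=-4.8000; min R=1−1/(4·5/24)=-0.2000>−1
Confirm numerically:
  x=-4.009: |R|=0.33935 <1
  x=-3.691: |R|=0.14723 <1
  x=-3.278: |R|=0.03940 <1
  x=-5.295: |R|=1.54605 >1
  x=-5.232: |R|=1.47088 >1
  x=-4.947: |R|=1.15150 >1
Stable set (-4.8000, 0).

z* = -4.8000.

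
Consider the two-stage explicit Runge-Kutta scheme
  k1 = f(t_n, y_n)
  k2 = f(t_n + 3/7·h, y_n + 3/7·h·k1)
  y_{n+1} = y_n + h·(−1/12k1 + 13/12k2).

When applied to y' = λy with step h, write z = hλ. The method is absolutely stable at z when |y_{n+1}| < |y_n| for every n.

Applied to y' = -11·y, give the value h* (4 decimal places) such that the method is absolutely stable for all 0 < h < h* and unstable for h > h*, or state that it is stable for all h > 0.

On y'=λy, z=hλ:
  k1=λy_n ⇒ h·k1=z·y_n;  k2=λ(1+3/7z)y_n ⇒ h·k2=z(1+3/7z)y_n
  y_{n+1}/y_n = 1 − 1/12z + 13/12z(1+3/7z) = 1 + z + 13/28z²
  Hence R(z) = 1 + z + 13/28z².

Solve |R(x)|<1 on ℝ⁻.
x=-0.8: |R|=0.4971
R=1: x+13/28x²=0 ⇒ x=−28/13=-2.1538; min R=1−1/(4·13/28)=0.4615>−1
Confirm numerically:
  x=-2.056: |R|=0.90660 <1
  x=-1.996: |R|=0.85372 <1
  x=-1.693: |R|=0.63776 <1
  x=-0.975: |R|=0.46636 <1
  x=-2.730: |R|=1.73028 >1
  x=-2.405: |R|=1.28044 >1
  x=-2.216: |R|=1.06395 >1
Stable set (-2.1538, 0).

(-2.1538,0); λ=-11 ⇒ h* = (28/13)/11 = 0.1958.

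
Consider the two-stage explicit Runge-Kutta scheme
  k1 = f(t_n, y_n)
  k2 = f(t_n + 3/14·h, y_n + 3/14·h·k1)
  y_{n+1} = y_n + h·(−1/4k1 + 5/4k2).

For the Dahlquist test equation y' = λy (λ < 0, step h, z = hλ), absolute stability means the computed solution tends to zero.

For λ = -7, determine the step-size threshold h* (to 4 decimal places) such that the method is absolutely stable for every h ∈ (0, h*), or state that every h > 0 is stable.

With y'=λy (z=hλ):
  k1=λy_n ⇒ h·k1=z·y_n;  k2=λ(1+3/14z)y_n ⇒ h·k2=z(1+3/14z)y_n
  y_{n+1}/y_n = 1 − 1/4z + 5/4z(1+3/14z) = 1 + z + 15/56z²
  R(z) = 1 + z + 15/56z².

Boundary: |R(x)|=1, x<0.
x=-0.89: |R|=0.3222
R=1: x+15/56x²=0 ⇒ x=−56/15=-3.7333; min R=1−1/(4·15/56)=0.0667>−1
Confirm numerically:
  x=-3.646: |R|=0.91471 <1
  x=-3.585: |R|=0.85756 <1
  x=-2.591: |R|=0.20720 <1
  x=-2.361: |R|=0.13212 <1
  x=-4.301: |R|=1.65398 >1
  x=-3.907: |R|=1.18175 >1
Interval (-3.7333, 0).

(-3.7333,0); λ=-7 ⇒ h* = (56/15)/7 = 0.5333.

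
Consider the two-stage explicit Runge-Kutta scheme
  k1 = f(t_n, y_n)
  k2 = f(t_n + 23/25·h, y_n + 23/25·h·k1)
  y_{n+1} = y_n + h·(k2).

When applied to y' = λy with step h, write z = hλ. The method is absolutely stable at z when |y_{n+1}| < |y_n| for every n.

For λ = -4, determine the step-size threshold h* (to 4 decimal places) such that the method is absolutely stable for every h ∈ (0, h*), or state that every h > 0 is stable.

(-1.0870,0); λ=-4 ⇒ h* = (25/23)/4 = 0.2717.

On y'=λy, z=hλ:
  k1=λy_n ⇒ h·k1=z·y_n;  k2=λ(1+23/25z)y_n ⇒ h·k2=z(1+23/25z)y_n
  y_{n+1}/y_n = 1 + z(1+23/25z) = 1 + z + 23/25z²
  Hence R(z) = 1 + z + 23/25z².

Boundary: |R(x)|=1, x<0.
x=-1.46: |R|=1.5011
R=1: x+23/25x²=0 ⇒ x=−25/23=-1.0870; min R=1−1/(4·23/25)=0.7283>−1
Confirm numerically:
  x=-1.062: |R|=0.97562 <1
  x=-0.952: |R|=0.88180 <1
  x=-0.657: |R|=0.74012 <1
  x=-1.634: |R|=1.82236 >1
  x=-1.377: |R|=1.36744 >1
  x=-1.171: |R|=1.09054 >1
So |R|<1 on (-1.0870, 0).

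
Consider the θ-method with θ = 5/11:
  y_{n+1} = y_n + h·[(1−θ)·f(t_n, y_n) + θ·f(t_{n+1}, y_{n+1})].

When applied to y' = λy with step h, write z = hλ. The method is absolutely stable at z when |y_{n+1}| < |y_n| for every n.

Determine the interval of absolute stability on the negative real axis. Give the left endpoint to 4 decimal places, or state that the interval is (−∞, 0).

On y'=λy, z=hλ:
  y_{n+1} = y_n + z·[6/11·y_n + 5/11·y_{n+1}] ⇒ (1 − 5/11z)y_{n+1} = (1 + 6/11z)y_n
  Hence R(z) = (1 + 6/11z)/(1 − 5/11z).

Need |R(x)|<1, x<0.
x=-0.47: |R|=0.6127
R=−1: 1+6/11x = −1+5/11x ⇒ -1/11x=2 ⇒ x=2/(-1/11)=-22.0000
Confirm numerically:
  x=-21.099: |R|=0.99227 <1
  x=-19.226: |R|=0.97411 <1
  x=-14.199: |R|=0.90486 <1
  x=-22.386: |R|=1.00314 >1
  x=-22.024: |R|=1.00020 >1
Interval (-22.0000, 0).

(-22.0000, 0).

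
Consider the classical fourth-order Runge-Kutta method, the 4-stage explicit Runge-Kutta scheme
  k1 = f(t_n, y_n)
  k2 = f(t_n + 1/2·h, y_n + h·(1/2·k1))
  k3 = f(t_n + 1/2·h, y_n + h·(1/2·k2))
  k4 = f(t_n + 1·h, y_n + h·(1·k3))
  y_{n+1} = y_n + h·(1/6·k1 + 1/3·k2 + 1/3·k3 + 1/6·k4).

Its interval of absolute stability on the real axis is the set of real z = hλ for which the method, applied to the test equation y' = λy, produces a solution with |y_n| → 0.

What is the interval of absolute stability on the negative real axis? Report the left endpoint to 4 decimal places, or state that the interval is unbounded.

With y'=λy (z=hλ):
  order 4, 4-stage ⇒ R(z)=1+z+z^2/2+z^3/6+z^4/24
  (e.g. R(-0.65)=0.52292, |R|=0.52292)

Solve |R(x)|<1 on ℝ⁻.
x=-0.65: |R|=0.5229
|R(-1.82)|=0.2886 |R(-1.73)|=0.2767 |R(-1.16)|=0.3281
Bisect:
  x_lo=-3.2397 |R|=1.9310  x_hi=-0.0918 |R|=0.9123
  mid=-1.66574 |R|=0.27207 →hi
  mid=-2.45272 |R|=0.60394 →hi
  mid=-2.84621 |R|=1.09580 →lo
  mid=-2.64947 |R|=0.81380 →hi
  mid=-2.74784 |R|=0.94499 →hi
  mid=-2.79703 |R|=1.01784 →lo
  mid=-2.77244 |R|=0.98079 →hi
  ...
  [-2.78531,-2.78512] ⇒ x*=-2.7853
So |R|<1 on (-2.7853, 0).

z∈(-2.7853,0).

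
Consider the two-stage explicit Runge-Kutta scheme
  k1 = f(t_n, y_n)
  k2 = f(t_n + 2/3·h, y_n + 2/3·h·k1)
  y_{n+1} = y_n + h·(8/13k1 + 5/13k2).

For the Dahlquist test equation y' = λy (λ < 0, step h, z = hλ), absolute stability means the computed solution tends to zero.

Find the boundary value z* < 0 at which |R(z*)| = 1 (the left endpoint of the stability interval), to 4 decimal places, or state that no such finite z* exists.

Test eqn y'=λy, z=hλ:
  k1=λy_n ⇒ h·k1=z·y_n;  k2=λ(1+2/3z)y_n ⇒ h·k2=z(1+2/3z)y_n
  y_{n+1}/y_n = 1 + 8/13z + 5/13z(1+2/3z) = 1 + z + 10/39z²
  R(z) = 1 + z + 10/39z².

Boundary: |R(x)|=1, x<0.
x=-0.88: |R|=0.3186
R=1: x+10/39x²=0 ⇒ x=−39/10=-3.9000; min R=1−1/(4·10/39)=0.0250>−1
Confirm numerically:
  x=-2.952: |R|=0.28244 <1
  x=-2.918: |R|=0.26526 <1
  x=-2.307: |R|=0.05768 <1
  x=-1.622: |R|=0.05259 <1
  x=-4.494: |R|=1.68447 >1
  x=-4.130: |R|=1.24356 >1
Stable set (-3.9000, 0).

left endpoint -3.9000.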